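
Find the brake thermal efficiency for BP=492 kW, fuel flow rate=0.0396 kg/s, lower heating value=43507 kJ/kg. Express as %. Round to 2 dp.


eta_BTE = (BP / (mf * LHV)) * 100
Denominator = 0.0396 * 43507 = 1722.8772 kW
eta_BTE = (492 / 1722.8772) * 100 = 28.56%


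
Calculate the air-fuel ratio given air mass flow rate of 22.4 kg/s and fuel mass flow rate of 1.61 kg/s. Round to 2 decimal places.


AFR = m_air / m_fuel
AFR = 22.4 / 1.61 = 13.91


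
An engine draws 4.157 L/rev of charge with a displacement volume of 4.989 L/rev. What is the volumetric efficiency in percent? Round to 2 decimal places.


eta_v = (V_actual / V_disp) * 100
Ratio = 4.157 / 4.989 = 0.8332
eta_v = 0.8332 * 100 = 83.32%


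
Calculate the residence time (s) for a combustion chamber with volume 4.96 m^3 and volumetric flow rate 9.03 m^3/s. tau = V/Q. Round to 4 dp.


tau = V / Q_flow
tau = 4.96 / 9.03 = 0.5493 s


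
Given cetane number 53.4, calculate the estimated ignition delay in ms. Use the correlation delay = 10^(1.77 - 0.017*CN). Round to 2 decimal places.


delay = 10^(1.77 - 0.017*CN)
Exponent = 1.77 - 0.017*53.4 = 0.8622
delay = 10^0.8622 = 7.28 ms


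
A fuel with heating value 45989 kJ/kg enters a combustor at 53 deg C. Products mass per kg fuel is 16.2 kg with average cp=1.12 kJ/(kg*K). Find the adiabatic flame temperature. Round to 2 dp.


T_ad = T_in + Hc / (m_p * cp)
Denominator = 16.2 * 1.12 = 18.1440
Temperature rise = 45989 / 18.1440 = 2534.67 K
T_ad = 53 + 2534.67 = 2587.67 deg C


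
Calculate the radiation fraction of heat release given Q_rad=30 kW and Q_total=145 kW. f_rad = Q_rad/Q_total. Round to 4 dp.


f_rad = Q_rad / Q_total
f_rad = 30 / 145 = 0.2069


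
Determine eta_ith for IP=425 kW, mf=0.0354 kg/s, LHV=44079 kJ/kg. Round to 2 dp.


eta_ith = (IP / (mf * LHV)) * 100
Denominator = 0.0354 * 44079 = 1560.3966 kW
eta_ith = (425 / 1560.3966) * 100 = 27.24%


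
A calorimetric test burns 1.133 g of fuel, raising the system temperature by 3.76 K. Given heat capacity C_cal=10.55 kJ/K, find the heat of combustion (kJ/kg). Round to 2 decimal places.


Hc = C_cal * delta_T / m_fuel
Q_released = 10.55 * 3.76 = 39.6680 kJ
m_fuel = 1.133 g = 1.133/1000 kg = 0.001133 kg
Hc = 39.6680 / 0.001133 = 35011.47 kJ/kg


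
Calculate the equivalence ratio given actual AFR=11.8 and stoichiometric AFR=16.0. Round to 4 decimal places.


phi = AFR_stoich / AFR_actual
phi = 16.0 / 11.8 = 1.3559


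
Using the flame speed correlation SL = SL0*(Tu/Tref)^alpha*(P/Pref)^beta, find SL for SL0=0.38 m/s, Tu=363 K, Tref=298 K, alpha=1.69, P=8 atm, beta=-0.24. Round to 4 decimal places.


SL = SL0 * (Tu/Tref)^alpha * (P/Pref)^beta
T ratio = 363/298 = 1.21812081
(T ratio)^alpha = 1.21812081^1.69 = 1.395779
(P/Pref)^beta = 8^(-0.24) = 0.607097
SL = 0.38 * 1.395779 * 0.607097 = 0.3220 m/s


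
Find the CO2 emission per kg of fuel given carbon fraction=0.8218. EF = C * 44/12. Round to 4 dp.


EF = C_frac * (M_CO2 / M_C)
EF = 0.8218 * (44/12)
EF = 0.8218 * 3.666667 = 3.0133 kg_CO2/kg_fuel


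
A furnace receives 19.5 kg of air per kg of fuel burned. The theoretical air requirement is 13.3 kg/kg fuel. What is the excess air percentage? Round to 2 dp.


Excess air = actual - stoichiometric = 19.5 - 13.3 = 6.20 kg/kg fuel
Excess air % = (excess / stoich) * 100 = (6.20 / 13.3) * 100 = 46.62%


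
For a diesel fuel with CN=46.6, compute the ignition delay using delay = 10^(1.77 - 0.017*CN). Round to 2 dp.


delay = 10^(1.77 - 0.017*CN)
Exponent = 1.77 - 0.017*46.6 = 0.9778
delay = 10^0.9778 = 9.50 ms


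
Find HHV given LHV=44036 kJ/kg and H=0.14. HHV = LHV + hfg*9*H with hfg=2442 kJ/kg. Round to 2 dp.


HHV = LHV + hfg * 9 * H
Water addition = 2442 * 9 * 0.14 = 3076.920 kJ/kg
HHV = 44036 + 3076.920 = 47112.92 kJ/kg


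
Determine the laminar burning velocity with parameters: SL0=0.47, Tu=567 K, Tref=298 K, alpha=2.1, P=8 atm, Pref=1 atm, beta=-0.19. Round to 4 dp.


SL = SL0 * (Tu/Tref)^alpha * (P/Pref)^beta
T ratio = 567/298 = 1.90268456
(T ratio)^alpha = 1.90268456^2.1 = 3.860737
(P/Pref)^beta = 8^(-0.19) = 0.673617
SL = 0.47 * 3.860737 * 0.673617 = 1.2223 m/s


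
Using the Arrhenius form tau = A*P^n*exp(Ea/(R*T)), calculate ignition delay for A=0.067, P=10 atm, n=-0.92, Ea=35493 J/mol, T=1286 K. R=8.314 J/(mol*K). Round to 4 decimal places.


tau = A * P^n * exp(Ea/(R*T))
P^n = 10^(-0.92) = 0.12022644
Ea/(R*T) = 35493/(8.314*1286) = 3.319646
exp(Ea/(R*T)) = 27.650549
tau = 0.067 * 0.12022644 * 27.650549 = 0.2227 ms


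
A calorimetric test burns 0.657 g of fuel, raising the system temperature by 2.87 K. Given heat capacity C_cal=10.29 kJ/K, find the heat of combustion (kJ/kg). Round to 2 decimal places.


Hc = C_cal * delta_T / m_fuel
Q_released = 10.29 * 2.87 = 29.5323 kJ
m_fuel = 0.657 g = 0.657/1000 kg = 0.000657 kg
Hc = 29.5323 / 0.000657 = 44950.23 kJ/kg


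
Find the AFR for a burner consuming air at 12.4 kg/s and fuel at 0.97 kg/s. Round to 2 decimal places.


AFR = m_air / m_fuel
AFR = 12.4 / 0.97 = 12.78


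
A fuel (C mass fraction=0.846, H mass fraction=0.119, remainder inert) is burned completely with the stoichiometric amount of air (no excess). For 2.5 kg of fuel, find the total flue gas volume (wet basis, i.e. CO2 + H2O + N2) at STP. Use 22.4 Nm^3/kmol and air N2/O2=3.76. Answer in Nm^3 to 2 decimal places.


Per kg fuel: CO2 = (C/12 kmol)*22.4 = (0.846/12)*22.4 = 1.57920 Nm^3
Per kg fuel: H2O = (H/2 kmol)*22.4 = (0.119/2)*22.4 = 1.33280 Nm^3
O2 needed per kg fuel = C/12 + H/4 = 0.846/12 + 0.119/4 = 0.10025000 kmol
Per kg fuel: N2 = O2*3.76*22.4 = 0.10025000*3.76*22.4 = 8.44346 Nm^3
Total per kg = 1.57920 + 1.33280 + 8.44346 = 11.35546 Nm^3
Total = 11.35546 * 2.5 = 28.39 Nm^3


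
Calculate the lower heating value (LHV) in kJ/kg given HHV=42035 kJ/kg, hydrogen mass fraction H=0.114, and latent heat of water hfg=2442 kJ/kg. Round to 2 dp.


LHV = HHV - hfg * 9 * H
Water correction = 2442 * 9 * 0.114 = 2505.492 kJ/kg
LHV = 42035 - 2505.492 = 39529.51 kJ/kg


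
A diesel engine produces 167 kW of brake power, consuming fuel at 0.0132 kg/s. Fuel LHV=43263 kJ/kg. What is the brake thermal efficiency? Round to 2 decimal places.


eta_BTE = (BP / (mf * LHV)) * 100
Denominator = 0.0132 * 43263 = 571.0716 kW
eta_BTE = (167 / 571.0716) * 100 = 29.24%


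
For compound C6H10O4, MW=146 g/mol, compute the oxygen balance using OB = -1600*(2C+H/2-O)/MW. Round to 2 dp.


OB = -1600 * (2C + H/2 - O) / MW
Inner = 2*6 + 10/2 - 4 = 13.00
OB = -1600 * 13.00 / 146 = -142.47%


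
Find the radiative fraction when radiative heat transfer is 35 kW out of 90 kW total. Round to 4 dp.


f_rad = Q_rad / Q_total
f_rad = 35 / 90 = 0.3889


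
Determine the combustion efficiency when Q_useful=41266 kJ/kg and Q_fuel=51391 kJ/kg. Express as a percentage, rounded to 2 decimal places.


Efficiency = (Q_useful / Q_fuel) * 100
Efficiency = (41266 / 51391) * 100
Efficiency = 0.8030 * 100 = 80.30%


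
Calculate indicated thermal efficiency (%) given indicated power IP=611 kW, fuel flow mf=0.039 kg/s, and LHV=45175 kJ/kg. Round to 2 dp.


eta_ith = (IP / (mf * LHV)) * 100
Denominator = 0.039 * 45175 = 1761.8250 kW
eta_ith = (611 / 1761.8250) * 100 = 34.68%


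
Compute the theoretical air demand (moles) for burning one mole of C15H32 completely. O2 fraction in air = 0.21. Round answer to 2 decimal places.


Balanced combustion: C15H32 + 23 O2 -> 15 CO2 + 16 H2O
O2 needed = C + H/4 = 15 + 32/4 = 23.00 moles
Air moles = O2 / 0.21 = 23.00 / 0.21 = 109.52 moles air


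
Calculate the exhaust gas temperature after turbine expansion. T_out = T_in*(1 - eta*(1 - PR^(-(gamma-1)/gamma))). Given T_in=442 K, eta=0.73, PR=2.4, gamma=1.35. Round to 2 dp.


T_out = T_in * (1 - eta * (1 - PR^(-(gamma-1)/gamma)))
Exponent = -(1.35-1)/1.35 = -0.25925926
PR^exp = 2.4^(-0.25925926) = 0.79694200
Factor = 1 - 0.73*(1 - 0.79694200) = 0.85176766
T_out = 442 * 0.85176766 = 376.48 K


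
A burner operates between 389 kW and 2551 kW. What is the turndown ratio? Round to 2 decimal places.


TDR = Q_max / Q_min
TDR = 2551 / 389 = 6.56


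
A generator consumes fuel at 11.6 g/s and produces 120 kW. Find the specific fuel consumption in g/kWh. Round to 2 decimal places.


SFC = (mf / BP) * 3600
Rate = 11.6 / 120 = 0.096667 g/(s*kW)
SFC = 0.096667 * 3600 = 348.00 g/kWh


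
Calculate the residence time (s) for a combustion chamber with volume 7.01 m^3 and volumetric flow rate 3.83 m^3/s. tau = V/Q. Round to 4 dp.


tau = V / Q_flow
tau = 7.01 / 3.83 = 1.8303 s


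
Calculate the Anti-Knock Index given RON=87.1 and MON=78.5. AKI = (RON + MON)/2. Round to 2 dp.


AKI = (RON + MON) / 2
AKI = (87.1 + 78.5) / 2
AKI = 165.6 / 2 = 82.80


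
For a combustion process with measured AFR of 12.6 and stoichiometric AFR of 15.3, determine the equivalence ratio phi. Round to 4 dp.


phi = AFR_stoich / AFR_actual
phi = 15.3 / 12.6 = 1.2143


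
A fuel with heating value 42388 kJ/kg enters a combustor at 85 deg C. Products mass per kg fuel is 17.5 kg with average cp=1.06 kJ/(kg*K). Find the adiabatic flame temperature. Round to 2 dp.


T_ad = T_in + Hc / (m_p * cp)
Denominator = 17.5 * 1.06 = 18.5500
Temperature rise = 42388 / 18.5500 = 2285.07 K
T_ad = 85 + 2285.07 = 2370.07 deg C


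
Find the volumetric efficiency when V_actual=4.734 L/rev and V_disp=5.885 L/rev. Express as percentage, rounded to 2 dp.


eta_v = (V_actual / V_disp) * 100
Ratio = 4.734 / 5.885 = 0.8044
eta_v = 0.8044 * 100 = 80.44%


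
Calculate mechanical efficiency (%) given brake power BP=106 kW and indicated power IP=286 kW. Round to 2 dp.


eta_mech = (BP / IP) * 100
Ratio = 106 / 286 = 0.3706
eta_mech = 0.3706 * 100 = 37.06%


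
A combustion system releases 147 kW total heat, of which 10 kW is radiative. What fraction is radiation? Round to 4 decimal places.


f_rad = Q_rad / Q_total
f_rad = 10 / 147 = 0.0680


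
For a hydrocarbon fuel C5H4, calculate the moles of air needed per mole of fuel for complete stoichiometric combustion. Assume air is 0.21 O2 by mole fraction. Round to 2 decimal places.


Balanced combustion: C5H4 + 6 O2 -> 5 CO2 + 2 H2O
O2 needed = C + H/4 = 5 + 4/4 = 6.00 moles
Air moles = O2 / 0.21 = 6.00 / 0.21 = 28.57 moles air


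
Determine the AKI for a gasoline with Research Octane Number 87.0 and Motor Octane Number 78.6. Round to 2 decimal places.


AKI = (RON + MON) / 2
AKI = (87.0 + 78.6) / 2
AKI = 165.6 / 2 = 82.80


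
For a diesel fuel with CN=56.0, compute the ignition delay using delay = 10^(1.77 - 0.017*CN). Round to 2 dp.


delay = 10^(1.77 - 0.017*CN)
Exponent = 1.77 - 0.017*56.0 = 0.8180
delay = 10^0.8180 = 6.58 ms


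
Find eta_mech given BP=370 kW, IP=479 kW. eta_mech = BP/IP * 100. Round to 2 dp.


eta_mech = (BP / IP) * 100
Ratio = 370 / 479 = 0.7724
eta_mech = 0.7724 * 100 = 77.24%


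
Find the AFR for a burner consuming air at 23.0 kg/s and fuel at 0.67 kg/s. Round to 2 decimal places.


AFR = m_air / m_fuel
AFR = 23.0 / 0.67 = 34.33


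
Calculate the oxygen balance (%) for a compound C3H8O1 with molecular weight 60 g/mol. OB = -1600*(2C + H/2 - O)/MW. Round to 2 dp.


OB = -1600 * (2C + H/2 - O) / MW
Inner = 2*3 + 8/2 - 1 = 9.00
OB = -1600 * 9.00 / 60 = -240.00%


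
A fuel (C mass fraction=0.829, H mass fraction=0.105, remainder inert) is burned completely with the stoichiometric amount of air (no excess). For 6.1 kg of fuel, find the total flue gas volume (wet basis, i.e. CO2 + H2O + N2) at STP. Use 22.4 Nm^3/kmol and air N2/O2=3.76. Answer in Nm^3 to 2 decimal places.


Per kg fuel: CO2 = (C/12 kmol)*22.4 = (0.829/12)*22.4 = 1.54747 Nm^3
Per kg fuel: H2O = (H/2 kmol)*22.4 = (0.105/2)*22.4 = 1.17600 Nm^3
O2 needed per kg fuel = C/12 + H/4 = 0.829/12 + 0.105/4 = 0.09533333 kmol
Per kg fuel: N2 = O2*3.76*22.4 = 0.09533333*3.76*22.4 = 8.02935 Nm^3
Total per kg = 1.54747 + 1.17600 + 8.02935 = 10.75282 Nm^3
Total = 10.75282 * 6.1 = 65.59 Nm^3


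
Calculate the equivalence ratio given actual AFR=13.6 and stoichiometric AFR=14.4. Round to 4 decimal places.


phi = AFR_stoich / AFR_actual
phi = 14.4 / 13.6 = 1.0588


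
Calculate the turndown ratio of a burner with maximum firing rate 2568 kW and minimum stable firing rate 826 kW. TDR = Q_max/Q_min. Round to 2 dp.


TDR = Q_max / Q_min
TDR = 2568 / 826 = 3.11


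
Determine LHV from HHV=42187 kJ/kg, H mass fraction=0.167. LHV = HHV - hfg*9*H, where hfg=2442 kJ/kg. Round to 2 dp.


LHV = HHV - hfg * 9 * H
Water correction = 2442 * 9 * 0.167 = 3670.326 kJ/kg
LHV = 42187 - 3670.326 = 38516.67 kJ/kg


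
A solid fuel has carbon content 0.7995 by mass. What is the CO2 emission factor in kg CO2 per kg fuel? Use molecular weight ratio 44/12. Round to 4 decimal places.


EF = C_frac * (M_CO2 / M_C)
EF = 0.7995 * (44/12)
EF = 0.7995 * 3.666667 = 2.9315 kg_CO2/kg_fuel


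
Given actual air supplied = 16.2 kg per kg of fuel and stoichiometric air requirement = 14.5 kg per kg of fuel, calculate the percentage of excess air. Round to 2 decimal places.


Excess air = actual - stoichiometric = 16.2 - 14.5 = 1.70 kg/kg fuel
Excess air % = (excess / stoich) * 100 = (1.70 / 14.5) * 100 = 11.72%


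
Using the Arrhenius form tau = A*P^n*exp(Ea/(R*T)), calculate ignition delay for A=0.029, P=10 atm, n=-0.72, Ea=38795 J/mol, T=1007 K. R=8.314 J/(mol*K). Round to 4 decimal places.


tau = A * P^n * exp(Ea/(R*T))
P^n = 10^(-0.72) = 0.19054607
Ea/(R*T) = 38795/(8.314*1007) = 4.633789
exp(Ea/(R*T)) = 102.903239
tau = 0.029 * 0.19054607 * 102.903239 = 0.5686 ms


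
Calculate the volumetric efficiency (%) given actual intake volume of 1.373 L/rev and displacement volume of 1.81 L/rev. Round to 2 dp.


eta_v = (V_actual / V_disp) * 100
Ratio = 1.373 / 1.81 = 0.7586
eta_v = 0.7586 * 100 = 75.86%


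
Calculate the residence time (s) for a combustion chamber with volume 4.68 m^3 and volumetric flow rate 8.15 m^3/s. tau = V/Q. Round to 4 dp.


tau = V / Q_flow
tau = 4.68 / 8.15 = 0.5742 s


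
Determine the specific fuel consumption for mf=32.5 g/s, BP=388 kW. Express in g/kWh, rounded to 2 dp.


SFC = (mf / BP) * 3600
Rate = 32.5 / 388 = 0.083763 g/(s*kW)
SFC = 0.083763 * 3600 = 301.55 g/kWh


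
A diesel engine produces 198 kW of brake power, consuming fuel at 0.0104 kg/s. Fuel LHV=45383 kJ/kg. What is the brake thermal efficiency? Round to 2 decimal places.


eta_BTE = (BP / (mf * LHV)) * 100
Denominator = 0.0104 * 45383 = 471.9832 kW
eta_BTE = (198 / 471.9832) * 100 = 41.95%


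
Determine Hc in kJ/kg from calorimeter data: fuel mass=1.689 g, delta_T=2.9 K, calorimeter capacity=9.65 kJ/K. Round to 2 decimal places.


Hc = C_cal * delta_T / m_fuel
Q_released = 9.65 * 2.9 = 27.9850 kJ
m_fuel = 1.689 g = 1.689/1000 kg = 0.001689 kg
Hc = 27.9850 / 0.001689 = 16568.98 kJ/kg


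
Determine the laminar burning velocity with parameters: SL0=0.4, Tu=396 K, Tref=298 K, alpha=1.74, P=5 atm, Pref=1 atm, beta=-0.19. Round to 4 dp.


SL = SL0 * (Tu/Tref)^alpha * (P/Pref)^beta
T ratio = 396/298 = 1.32885906
(T ratio)^alpha = 1.32885906^1.74 = 1.640036
(P/Pref)^beta = 5^(-0.19) = 0.736539
SL = 0.4 * 1.640036 * 0.736539 = 0.4832 m/s


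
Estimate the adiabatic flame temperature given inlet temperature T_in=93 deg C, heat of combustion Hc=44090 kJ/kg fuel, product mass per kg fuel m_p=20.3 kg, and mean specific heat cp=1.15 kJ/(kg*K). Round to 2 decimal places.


T_ad = T_in + Hc / (m_p * cp)
Denominator = 20.3 * 1.15 = 23.3450
Temperature rise = 44090 / 23.3450 = 1888.63 K
T_ad = 93 + 1888.63 = 1981.63 deg C


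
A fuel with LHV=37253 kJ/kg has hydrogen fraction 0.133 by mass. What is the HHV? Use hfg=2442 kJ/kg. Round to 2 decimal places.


HHV = LHV + hfg * 9 * H
Water addition = 2442 * 9 * 0.133 = 2923.074 kJ/kg
HHV = 37253 + 2923.074 = 40176.07 kJ/kg


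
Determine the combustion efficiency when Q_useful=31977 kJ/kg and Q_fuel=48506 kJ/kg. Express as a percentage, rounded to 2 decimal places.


Efficiency = (Q_useful / Q_fuel) * 100
Efficiency = (31977 / 48506) * 100
Efficiency = 0.6592 * 100 = 65.92%


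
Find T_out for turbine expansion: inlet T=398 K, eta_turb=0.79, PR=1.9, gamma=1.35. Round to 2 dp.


T_out = T_in * (1 - eta * (1 - PR^(-(gamma-1)/gamma)))
Exponent = -(1.35-1)/1.35 = -0.25925926
PR^exp = 1.9^(-0.25925926) = 0.84670193
Factor = 1 - 0.79*(1 - 0.84670193) = 0.87889452
T_out = 398 * 0.87889452 = 349.80 K


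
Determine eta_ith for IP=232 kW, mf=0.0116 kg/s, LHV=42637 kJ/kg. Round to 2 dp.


eta_ith = (IP / (mf * LHV)) * 100
Denominator = 0.0116 * 42637 = 494.5892 kW
eta_ith = (232 / 494.5892) * 100 = 46.91%


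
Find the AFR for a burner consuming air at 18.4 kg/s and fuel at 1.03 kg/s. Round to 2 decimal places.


AFR = m_air / m_fuel
AFR = 18.4 / 1.03 = 17.86


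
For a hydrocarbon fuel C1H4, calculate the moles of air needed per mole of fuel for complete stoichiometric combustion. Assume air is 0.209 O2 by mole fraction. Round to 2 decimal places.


Balanced combustion: C1H4 + 2 O2 -> 1 CO2 + 2 H2O
O2 needed = C + H/4 = 1 + 4/4 = 2.00 moles
Air moles = O2 / 0.209 = 2.00 / 0.209 = 9.57 moles air


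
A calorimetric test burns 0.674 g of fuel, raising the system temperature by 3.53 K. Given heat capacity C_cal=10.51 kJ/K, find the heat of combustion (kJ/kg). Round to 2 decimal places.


Hc = C_cal * delta_T / m_fuel
Q_released = 10.51 * 3.53 = 37.1003 kJ
m_fuel = 0.674 g = 0.674/1000 kg = 0.000674 kg
Hc = 37.1003 / 0.000674 = 55044.96 kJ/kg


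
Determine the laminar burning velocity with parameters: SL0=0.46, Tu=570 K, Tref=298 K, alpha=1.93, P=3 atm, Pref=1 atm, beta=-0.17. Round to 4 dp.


SL = SL0 * (Tu/Tref)^alpha * (P/Pref)^beta
T ratio = 570/298 = 1.91275168
(T ratio)^alpha = 1.91275168^1.93 = 3.496239
(P/Pref)^beta = 3^(-0.17) = 0.829639
SL = 0.46 * 3.496239 * 0.829639 = 1.3343 m/s


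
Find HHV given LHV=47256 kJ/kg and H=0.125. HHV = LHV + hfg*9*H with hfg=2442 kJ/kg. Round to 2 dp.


HHV = LHV + hfg * 9 * H
Water addition = 2442 * 9 * 0.125 = 2747.250 kJ/kg
HHV = 47256 + 2747.250 = 50003.25 kJ/kg


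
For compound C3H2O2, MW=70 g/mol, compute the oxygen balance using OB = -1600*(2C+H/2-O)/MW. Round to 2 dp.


OB = -1600 * (2C + H/2 - O) / MW
Inner = 2*3 + 2/2 - 2 = 5.00
OB = -1600 * 5.00 / 70 = -114.29%


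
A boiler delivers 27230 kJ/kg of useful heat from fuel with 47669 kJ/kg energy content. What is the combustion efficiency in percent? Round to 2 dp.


Efficiency = (Q_useful / Q_fuel) * 100
Efficiency = (27230 / 47669) * 100
Efficiency = 0.5712 * 100 = 57.12%


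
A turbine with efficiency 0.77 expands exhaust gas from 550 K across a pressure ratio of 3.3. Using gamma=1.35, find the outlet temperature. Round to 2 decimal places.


T_out = T_in * (1 - eta * (1 - PR^(-(gamma-1)/gamma)))
Exponent = -(1.35-1)/1.35 = -0.25925926
PR^exp = 3.3^(-0.25925926) = 0.73378775
Factor = 1 - 0.77*(1 - 0.73378775) = 0.79501657
T_out = 550 * 0.79501657 = 437.26 K


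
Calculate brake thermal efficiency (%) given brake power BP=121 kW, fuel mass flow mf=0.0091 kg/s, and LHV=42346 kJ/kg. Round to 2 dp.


eta_BTE = (BP / (mf * LHV)) * 100
Denominator = 0.0091 * 42346 = 385.3486 kW
eta_BTE = (121 / 385.3486) * 100 = 31.40%


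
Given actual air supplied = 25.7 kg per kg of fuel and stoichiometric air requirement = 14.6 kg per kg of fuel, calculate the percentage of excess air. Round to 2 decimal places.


Excess air = actual - stoichiometric = 25.7 - 14.6 = 11.10 kg/kg fuel
Excess air % = (excess / stoich) * 100 = (11.10 / 14.6) * 100 = 76.03%


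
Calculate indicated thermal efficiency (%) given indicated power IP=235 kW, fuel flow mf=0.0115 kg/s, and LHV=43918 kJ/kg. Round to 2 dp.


eta_ith = (IP / (mf * LHV)) * 100
Denominator = 0.0115 * 43918 = 505.0570 kW
eta_ith = (235 / 505.0570) * 100 = 46.53%


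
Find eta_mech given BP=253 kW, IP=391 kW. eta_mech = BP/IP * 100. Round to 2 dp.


eta_mech = (BP / IP) * 100
Ratio = 253 / 391 = 0.6471
eta_mech = 0.6471 * 100 = 64.71%


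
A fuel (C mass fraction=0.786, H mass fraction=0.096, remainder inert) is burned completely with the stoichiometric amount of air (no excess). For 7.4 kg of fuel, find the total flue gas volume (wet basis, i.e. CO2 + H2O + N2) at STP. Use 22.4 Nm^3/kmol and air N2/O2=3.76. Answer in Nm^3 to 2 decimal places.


Per kg fuel: CO2 = (C/12 kmol)*22.4 = (0.786/12)*22.4 = 1.46720 Nm^3
Per kg fuel: H2O = (H/2 kmol)*22.4 = (0.096/2)*22.4 = 1.07520 Nm^3
O2 needed per kg fuel = C/12 + H/4 = 0.786/12 + 0.096/4 = 0.08950000 kmol
Per kg fuel: N2 = O2*3.76*22.4 = 0.08950000*3.76*22.4 = 7.53805 Nm^3
Total per kg = 1.46720 + 1.07520 + 7.53805 = 10.08045 Nm^3
Total = 10.08045 * 7.4 = 74.60 Nm^3


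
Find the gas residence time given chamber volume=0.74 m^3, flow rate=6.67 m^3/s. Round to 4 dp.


tau = V / Q_flow
tau = 0.74 / 6.67 = 0.1109 s


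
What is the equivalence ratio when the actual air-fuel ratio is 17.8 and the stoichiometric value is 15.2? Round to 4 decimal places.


phi = AFR_stoich / AFR_actual
phi = 15.2 / 17.8 = 0.8539


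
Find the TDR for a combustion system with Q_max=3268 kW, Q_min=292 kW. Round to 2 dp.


TDR = Q_max / Q_min
TDR = 3268 / 292 = 11.19


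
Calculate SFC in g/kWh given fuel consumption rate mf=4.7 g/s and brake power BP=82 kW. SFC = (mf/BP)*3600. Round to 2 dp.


SFC = (mf / BP) * 3600
Rate = 4.7 / 82 = 0.057317 g/(s*kW)
SFC = 0.057317 * 3600 = 206.34 g/kWh


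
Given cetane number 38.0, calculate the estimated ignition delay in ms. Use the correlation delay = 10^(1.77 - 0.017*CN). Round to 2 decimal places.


delay = 10^(1.77 - 0.017*CN)
Exponent = 1.77 - 0.017*38.0 = 1.1240
delay = 10^1.1240 = 13.30 ms


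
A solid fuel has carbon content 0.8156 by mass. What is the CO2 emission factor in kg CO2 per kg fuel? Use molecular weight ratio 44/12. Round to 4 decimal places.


EF = C_frac * (M_CO2 / M_C)
EF = 0.8156 * (44/12)
EF = 0.8156 * 3.666667 = 2.9905 kg_CO2/kg_fuel


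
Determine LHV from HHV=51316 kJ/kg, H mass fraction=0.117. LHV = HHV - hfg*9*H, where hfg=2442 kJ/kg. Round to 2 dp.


LHV = HHV - hfg * 9 * H
Water correction = 2442 * 9 * 0.117 = 2571.426 kJ/kg
LHV = 51316 - 2571.426 = 48744.57 kJ/kg


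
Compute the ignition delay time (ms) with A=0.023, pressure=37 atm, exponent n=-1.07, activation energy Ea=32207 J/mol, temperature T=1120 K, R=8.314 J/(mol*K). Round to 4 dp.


tau = A * P^n * exp(Ea/(R*T))
P^n = 37^(-1.07) = 0.02099057
Ea/(R*T) = 32207/(8.314*1120) = 3.458774
exp(Ea/(R*T)) = 31.778004
tau = 0.023 * 0.02099057 * 31.778004 = 0.0153 ms


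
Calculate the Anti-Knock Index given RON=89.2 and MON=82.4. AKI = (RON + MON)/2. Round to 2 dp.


AKI = (RON + MON) / 2
AKI = (89.2 + 82.4) / 2
AKI = 171.6 / 2 = 85.80


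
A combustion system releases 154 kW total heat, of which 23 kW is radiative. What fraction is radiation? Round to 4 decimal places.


f_rad = Q_rad / Q_total
f_rad = 23 / 154 = 0.1494


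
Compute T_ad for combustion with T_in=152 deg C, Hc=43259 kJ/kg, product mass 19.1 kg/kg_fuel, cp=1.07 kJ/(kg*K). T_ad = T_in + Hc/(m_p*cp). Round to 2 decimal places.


T_ad = T_in + Hc / (m_p * cp)
Denominator = 19.1 * 1.07 = 20.4370
Temperature rise = 43259 / 20.4370 = 2116.70 K
T_ad = 152 + 2116.70 = 2268.70 deg C


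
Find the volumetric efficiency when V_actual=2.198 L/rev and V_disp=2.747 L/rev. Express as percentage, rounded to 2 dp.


eta_v = (V_actual / V_disp) * 100
Ratio = 2.198 / 2.747 = 0.8001
eta_v = 0.8001 * 100 = 80.01%


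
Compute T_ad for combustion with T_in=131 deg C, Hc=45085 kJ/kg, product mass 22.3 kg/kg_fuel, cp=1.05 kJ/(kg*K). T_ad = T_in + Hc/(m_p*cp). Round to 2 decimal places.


T_ad = T_in + Hc / (m_p * cp)
Denominator = 22.3 * 1.05 = 23.4150
Temperature rise = 45085 / 23.4150 = 1925.48 K
T_ad = 131 + 1925.48 = 2056.48 deg C


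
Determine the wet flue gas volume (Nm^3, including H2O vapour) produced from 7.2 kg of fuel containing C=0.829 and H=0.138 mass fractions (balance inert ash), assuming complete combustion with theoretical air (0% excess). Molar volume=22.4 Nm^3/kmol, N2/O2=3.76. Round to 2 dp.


Per kg fuel: CO2 = (C/12 kmol)*22.4 = (0.829/12)*22.4 = 1.54747 Nm^3
Per kg fuel: H2O = (H/2 kmol)*22.4 = (0.138/2)*22.4 = 1.54560 Nm^3
O2 needed per kg fuel = C/12 + H/4 = 0.829/12 + 0.138/4 = 0.10358333 kmol
Per kg fuel: N2 = O2*3.76*22.4 = 0.10358333*3.76*22.4 = 8.72420 Nm^3
Total per kg = 1.54747 + 1.54560 + 8.72420 = 11.81727 Nm^3
Total = 11.81727 * 7.2 = 85.08 Nm^3


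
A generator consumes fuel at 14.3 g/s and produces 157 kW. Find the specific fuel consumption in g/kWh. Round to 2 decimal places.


SFC = (mf / BP) * 3600
Rate = 14.3 / 157 = 0.091083 g/(s*kW)
SFC = 0.091083 * 3600 = 327.90 g/kWh


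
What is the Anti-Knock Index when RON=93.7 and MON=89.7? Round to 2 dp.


AKI = (RON + MON) / 2
AKI = (93.7 + 89.7) / 2
AKI = 183.4 / 2 = 91.70


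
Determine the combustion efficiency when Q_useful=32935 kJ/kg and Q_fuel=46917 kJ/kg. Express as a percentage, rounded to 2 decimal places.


Efficiency = (Q_useful / Q_fuel) * 100
Efficiency = (32935 / 46917) * 100
Efficiency = 0.7020 * 100 = 70.20%


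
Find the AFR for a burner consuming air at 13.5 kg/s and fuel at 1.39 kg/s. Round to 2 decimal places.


AFR = m_air / m_fuel
AFR = 13.5 / 1.39 = 9.71


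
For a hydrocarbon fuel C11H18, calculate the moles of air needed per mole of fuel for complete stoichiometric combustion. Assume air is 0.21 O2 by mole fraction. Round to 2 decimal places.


Balanced combustion: C11H18 + 15.5 O2 -> 11 CO2 + 9 H2O
O2 needed = C + H/4 = 11 + 18/4 = 15.50 moles
Air moles = O2 / 0.21 = 15.50 / 0.21 = 73.81 moles air


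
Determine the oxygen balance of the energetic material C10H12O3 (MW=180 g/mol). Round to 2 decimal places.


OB = -1600 * (2C + H/2 - O) / MW
Inner = 2*10 + 12/2 - 3 = 23.00
OB = -1600 * 23.00 / 180 = -204.44%


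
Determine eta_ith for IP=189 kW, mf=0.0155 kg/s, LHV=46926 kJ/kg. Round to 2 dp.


eta_ith = (IP / (mf * LHV)) * 100
Denominator = 0.0155 * 46926 = 727.3530 kW
eta_ith = (189 / 727.3530) * 100 = 25.98%


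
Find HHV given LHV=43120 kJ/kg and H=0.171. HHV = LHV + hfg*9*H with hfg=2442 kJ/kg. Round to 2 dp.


HHV = LHV + hfg * 9 * H
Water addition = 2442 * 9 * 0.171 = 3758.238 kJ/kg
HHV = 43120 + 3758.238 = 46878.24 kJ/kg


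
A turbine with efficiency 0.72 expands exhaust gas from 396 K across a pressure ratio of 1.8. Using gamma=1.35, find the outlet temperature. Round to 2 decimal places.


T_out = T_in * (1 - eta * (1 - PR^(-(gamma-1)/gamma)))
Exponent = -(1.35-1)/1.35 = -0.25925926
PR^exp = 1.8^(-0.25925926) = 0.85865408
Factor = 1 - 0.72*(1 - 0.85865408) = 0.89823094
T_out = 396 * 0.89823094 = 355.70 K


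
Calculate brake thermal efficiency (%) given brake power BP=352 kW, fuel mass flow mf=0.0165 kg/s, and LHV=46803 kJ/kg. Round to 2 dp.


eta_BTE = (BP / (mf * LHV)) * 100
Denominator = 0.0165 * 46803 = 772.2495 kW
eta_BTE = (352 / 772.2495) * 100 = 45.58%


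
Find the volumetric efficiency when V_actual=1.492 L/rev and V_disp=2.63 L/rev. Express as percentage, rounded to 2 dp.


eta_v = (V_actual / V_disp) * 100
Ratio = 1.492 / 2.63 = 0.5673
eta_v = 0.5673 * 100 = 56.73%


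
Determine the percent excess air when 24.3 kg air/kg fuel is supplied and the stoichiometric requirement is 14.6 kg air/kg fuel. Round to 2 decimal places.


Excess air = actual - stoichiometric = 24.3 - 14.6 = 9.70 kg/kg fuel
Excess air % = (excess / stoich) * 100 = (9.70 / 14.6) * 100 = 66.44%


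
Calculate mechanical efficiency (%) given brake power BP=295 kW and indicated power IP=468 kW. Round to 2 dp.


eta_mech = (BP / IP) * 100
Ratio = 295 / 468 = 0.6303
eta_mech = 0.6303 * 100 = 63.03%


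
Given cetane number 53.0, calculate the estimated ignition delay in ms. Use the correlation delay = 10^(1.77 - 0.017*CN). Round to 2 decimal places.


delay = 10^(1.77 - 0.017*CN)
Exponent = 1.77 - 0.017*53.0 = 0.8690
delay = 10^0.8690 = 7.40 ms


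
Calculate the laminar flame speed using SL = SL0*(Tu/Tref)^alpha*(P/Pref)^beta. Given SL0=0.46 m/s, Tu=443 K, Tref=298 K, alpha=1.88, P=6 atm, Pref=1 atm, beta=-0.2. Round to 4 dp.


SL = SL0 * (Tu/Tref)^alpha * (P/Pref)^beta
T ratio = 443/298 = 1.48657718
(T ratio)^alpha = 1.48657718^1.88 = 2.107232
(P/Pref)^beta = 6^(-0.2) = 0.698827
SL = 0.46 * 2.107232 * 0.698827 = 0.6774 m/s


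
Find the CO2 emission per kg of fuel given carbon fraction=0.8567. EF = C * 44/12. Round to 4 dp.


EF = C_frac * (M_CO2 / M_C)
EF = 0.8567 * (44/12)
EF = 0.8567 * 3.666667 = 3.1412 kg_CO2/kg_fuel


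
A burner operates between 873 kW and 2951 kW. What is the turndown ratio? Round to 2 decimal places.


TDR = Q_max / Q_min
TDR = 2951 / 873 = 3.38


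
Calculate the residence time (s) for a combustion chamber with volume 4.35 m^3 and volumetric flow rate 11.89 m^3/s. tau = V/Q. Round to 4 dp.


tau = V / Q_flow
tau = 4.35 / 11.89 = 0.3659 s


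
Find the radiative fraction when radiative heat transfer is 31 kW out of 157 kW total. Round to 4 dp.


f_rad = Q_rad / Q_total
f_rad = 31 / 157 = 0.1975


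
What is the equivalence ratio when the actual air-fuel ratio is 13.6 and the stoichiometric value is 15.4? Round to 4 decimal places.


phi = AFR_stoich / AFR_actual
phi = 15.4 / 13.6 = 1.1324


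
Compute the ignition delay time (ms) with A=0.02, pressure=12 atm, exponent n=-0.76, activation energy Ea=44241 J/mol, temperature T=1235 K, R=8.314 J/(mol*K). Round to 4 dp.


tau = A * P^n * exp(Ea/(R*T))
P^n = 12^(-0.76) = 0.15129419
Ea/(R*T) = 44241/(8.314*1235) = 4.308717
exp(Ea/(R*T)) = 74.345033
tau = 0.02 * 0.15129419 * 74.345033 = 0.2250 ms


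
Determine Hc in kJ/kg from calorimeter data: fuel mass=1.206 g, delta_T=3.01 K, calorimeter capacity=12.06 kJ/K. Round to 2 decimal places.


Hc = C_cal * delta_T / m_fuel
Q_released = 12.06 * 3.01 = 36.3006 kJ
m_fuel = 1.206 g = 1.206/1000 kg = 0.001206 kg
Hc = 36.3006 / 0.001206 = 30100.00 kJ/kg


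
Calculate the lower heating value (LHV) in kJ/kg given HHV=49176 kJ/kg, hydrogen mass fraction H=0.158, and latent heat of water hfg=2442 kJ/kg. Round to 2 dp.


LHV = HHV - hfg * 9 * H
Water correction = 2442 * 9 * 0.158 = 3472.524 kJ/kg
LHV = 49176 - 3472.524 = 45703.48 kJ/kg


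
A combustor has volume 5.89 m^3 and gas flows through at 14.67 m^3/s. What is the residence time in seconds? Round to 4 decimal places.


tau = V / Q_flow
tau = 5.89 / 14.67 = 0.4015 s


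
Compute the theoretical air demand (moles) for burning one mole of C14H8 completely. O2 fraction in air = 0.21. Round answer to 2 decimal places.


Balanced combustion: C14H8 + 16 O2 -> 14 CO2 + 4 H2O
O2 needed = C + H/4 = 14 + 8/4 = 16.00 moles
Air moles = O2 / 0.21 = 16.00 / 0.21 = 76.19 moles air


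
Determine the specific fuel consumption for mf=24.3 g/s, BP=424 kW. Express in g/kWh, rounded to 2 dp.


SFC = (mf / BP) * 3600
Rate = 24.3 / 424 = 0.057311 g/(s*kW)
SFC = 0.057311 * 3600 = 206.32 g/kWh


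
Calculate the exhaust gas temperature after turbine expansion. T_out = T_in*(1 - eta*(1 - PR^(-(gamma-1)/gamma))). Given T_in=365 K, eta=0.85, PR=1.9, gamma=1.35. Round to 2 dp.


T_out = T_in * (1 - eta * (1 - PR^(-(gamma-1)/gamma)))
Exponent = -(1.35-1)/1.35 = -0.25925926
PR^exp = 1.9^(-0.25925926) = 0.84670193
Factor = 1 - 0.85*(1 - 0.84670193) = 0.86969664
T_out = 365 * 0.86969664 = 317.44 K


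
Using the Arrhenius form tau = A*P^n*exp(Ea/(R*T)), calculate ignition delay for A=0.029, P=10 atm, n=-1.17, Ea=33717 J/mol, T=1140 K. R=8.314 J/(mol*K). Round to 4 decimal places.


tau = A * P^n * exp(Ea/(R*T))
P^n = 10^(-1.17) = 0.06760830
Ea/(R*T) = 33717/(8.314*1140) = 3.557411
exp(Ea/(R*T)) = 35.072280
tau = 0.029 * 0.06760830 * 35.072280 = 0.0688 ms


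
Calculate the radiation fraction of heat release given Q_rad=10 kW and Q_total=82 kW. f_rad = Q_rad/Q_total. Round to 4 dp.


f_rad = Q_rad / Q_total
f_rad = 10 / 82 = 0.1220


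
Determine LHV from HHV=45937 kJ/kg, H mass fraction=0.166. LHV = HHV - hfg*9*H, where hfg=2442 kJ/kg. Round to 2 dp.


LHV = HHV - hfg * 9 * H
Water correction = 2442 * 9 * 0.166 = 3648.348 kJ/kg
LHV = 45937 - 3648.348 = 42288.65 kJ/kg


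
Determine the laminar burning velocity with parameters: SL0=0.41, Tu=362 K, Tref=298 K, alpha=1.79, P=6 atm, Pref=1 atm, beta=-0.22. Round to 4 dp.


SL = SL0 * (Tu/Tref)^alpha * (P/Pref)^beta
T ratio = 362/298 = 1.21476510
(T ratio)^alpha = 1.21476510^1.79 = 1.416580
(P/Pref)^beta = 6^(-0.22) = 0.674228
SL = 0.41 * 1.416580 * 0.674228 = 0.3916 m/s


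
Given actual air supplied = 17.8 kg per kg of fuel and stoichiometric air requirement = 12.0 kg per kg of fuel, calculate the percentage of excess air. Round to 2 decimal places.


Excess air = actual - stoichiometric = 17.8 - 12.0 = 5.80 kg/kg fuel
Excess air % = (excess / stoich) * 100 = (5.80 / 12.0) * 100 = 48.33%


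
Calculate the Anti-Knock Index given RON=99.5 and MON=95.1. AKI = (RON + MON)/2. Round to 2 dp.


AKI = (RON + MON) / 2
AKI = (99.5 + 95.1) / 2
AKI = 194.6 / 2 = 97.30


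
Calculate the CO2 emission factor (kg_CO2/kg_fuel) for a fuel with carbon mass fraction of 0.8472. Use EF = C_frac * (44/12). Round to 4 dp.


EF = C_frac * (M_CO2 / M_C)
EF = 0.8472 * (44/12)
EF = 0.8472 * 3.666667 = 3.1064 kg_CO2/kg_fuel


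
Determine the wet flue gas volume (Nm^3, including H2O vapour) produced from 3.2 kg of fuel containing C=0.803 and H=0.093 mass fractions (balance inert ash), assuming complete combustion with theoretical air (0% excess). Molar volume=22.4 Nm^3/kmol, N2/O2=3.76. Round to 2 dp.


Per kg fuel: CO2 = (C/12 kmol)*22.4 = (0.803/12)*22.4 = 1.49893 Nm^3
Per kg fuel: H2O = (H/2 kmol)*22.4 = (0.093/2)*22.4 = 1.04160 Nm^3
O2 needed per kg fuel = C/12 + H/4 = 0.803/12 + 0.093/4 = 0.09016667 kmol
Per kg fuel: N2 = O2*3.76*22.4 = 0.09016667*3.76*22.4 = 7.59420 Nm^3
Total per kg = 1.49893 + 1.04160 + 7.59420 = 10.13473 Nm^3
Total = 10.13473 * 3.2 = 32.43 Nm^3


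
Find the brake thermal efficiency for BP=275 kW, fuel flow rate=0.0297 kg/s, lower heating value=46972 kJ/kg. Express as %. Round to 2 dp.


eta_BTE = (BP / (mf * LHV)) * 100
Denominator = 0.0297 * 46972 = 1395.0684 kW
eta_BTE = (275 / 1395.0684) * 100 = 19.71%


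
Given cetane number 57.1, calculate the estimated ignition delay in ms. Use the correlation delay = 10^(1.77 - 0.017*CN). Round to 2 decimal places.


delay = 10^(1.77 - 0.017*CN)
Exponent = 1.77 - 0.017*57.1 = 0.7993
delay = 10^0.7993 = 6.30 ms


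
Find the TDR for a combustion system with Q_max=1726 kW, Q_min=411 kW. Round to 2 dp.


TDR = Q_max / Q_min
TDR = 1726 / 411 = 4.20


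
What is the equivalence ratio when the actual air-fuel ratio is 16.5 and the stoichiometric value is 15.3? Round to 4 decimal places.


phi = AFR_stoich / AFR_actual
phi = 15.3 / 16.5 = 0.9273


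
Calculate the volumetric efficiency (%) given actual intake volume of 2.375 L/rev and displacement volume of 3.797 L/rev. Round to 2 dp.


eta_v = (V_actual / V_disp) * 100
Ratio = 2.375 / 3.797 = 0.6255
eta_v = 0.6255 * 100 = 62.55%


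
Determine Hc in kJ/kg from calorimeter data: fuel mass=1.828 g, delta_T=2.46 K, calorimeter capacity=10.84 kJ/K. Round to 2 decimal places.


Hc = C_cal * delta_T / m_fuel
Q_released = 10.84 * 2.46 = 26.6664 kJ
m_fuel = 1.828 g = 1.828/1000 kg = 0.001828 kg
Hc = 26.6664 / 0.001828 = 14587.75 kJ/kg


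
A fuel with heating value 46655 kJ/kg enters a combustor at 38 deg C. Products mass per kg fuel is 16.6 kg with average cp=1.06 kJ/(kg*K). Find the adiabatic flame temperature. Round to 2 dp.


T_ad = T_in + Hc / (m_p * cp)
Denominator = 16.6 * 1.06 = 17.5960
Temperature rise = 46655 / 17.5960 = 2651.45 K
T_ad = 38 + 2651.45 = 2689.45 deg C


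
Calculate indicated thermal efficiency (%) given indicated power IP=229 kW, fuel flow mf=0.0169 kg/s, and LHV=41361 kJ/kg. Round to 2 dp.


eta_ith = (IP / (mf * LHV)) * 100
Denominator = 0.0169 * 41361 = 699.0009 kW
eta_ith = (229 / 699.0009) * 100 = 32.76%


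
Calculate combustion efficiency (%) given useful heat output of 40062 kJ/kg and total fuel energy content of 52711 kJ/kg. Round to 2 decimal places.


Efficiency = (Q_useful / Q_fuel) * 100
Efficiency = (40062 / 52711) * 100
Efficiency = 0.7600 * 100 = 76.00%


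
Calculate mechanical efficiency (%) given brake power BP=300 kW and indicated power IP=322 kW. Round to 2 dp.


eta_mech = (BP / IP) * 100
Ratio = 300 / 322 = 0.9317
eta_mech = 0.9317 * 100 = 93.17%


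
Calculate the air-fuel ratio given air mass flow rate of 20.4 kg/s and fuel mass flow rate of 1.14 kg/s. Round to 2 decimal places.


AFR = m_air / m_fuel
AFR = 20.4 / 1.14 = 17.89


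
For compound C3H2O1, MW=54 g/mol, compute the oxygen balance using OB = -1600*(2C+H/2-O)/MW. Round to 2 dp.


OB = -1600 * (2C + H/2 - O) / MW
Inner = 2*3 + 2/2 - 1 = 6.00
OB = -1600 * 6.00 / 54 = -177.78%


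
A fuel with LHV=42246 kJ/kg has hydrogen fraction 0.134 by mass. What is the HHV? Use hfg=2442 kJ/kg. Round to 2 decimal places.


HHV = LHV + hfg * 9 * H
Water addition = 2442 * 9 * 0.134 = 2945.052 kJ/kg
HHV = 42246 + 2945.052 = 45191.05 kJ/kg


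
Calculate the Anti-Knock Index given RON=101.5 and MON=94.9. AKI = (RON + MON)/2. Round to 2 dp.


AKI = (RON + MON) / 2
AKI = (101.5 + 94.9) / 2
AKI = 196.4 / 2 = 98.20


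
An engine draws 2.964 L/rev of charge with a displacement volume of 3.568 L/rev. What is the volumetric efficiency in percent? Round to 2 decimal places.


eta_v = (V_actual / V_disp) * 100
Ratio = 2.964 / 3.568 = 0.8307
eta_v = 0.8307 * 100 = 83.07%


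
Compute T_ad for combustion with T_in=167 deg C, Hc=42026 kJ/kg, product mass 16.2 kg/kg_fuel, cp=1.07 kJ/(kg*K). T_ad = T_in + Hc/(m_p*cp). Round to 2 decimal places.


T_ad = T_in + Hc / (m_p * cp)
Denominator = 16.2 * 1.07 = 17.3340
Temperature rise = 42026 / 17.3340 = 2424.48 K
T_ad = 167 + 2424.48 = 2591.48 deg C


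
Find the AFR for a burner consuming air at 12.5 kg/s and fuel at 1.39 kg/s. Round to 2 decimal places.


AFR = m_air / m_fuel
AFR = 12.5 / 1.39 = 8.99


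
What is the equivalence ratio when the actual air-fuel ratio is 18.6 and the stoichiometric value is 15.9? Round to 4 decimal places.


phi = AFR_stoich / AFR_actual
phi = 15.9 / 18.6 = 0.8548


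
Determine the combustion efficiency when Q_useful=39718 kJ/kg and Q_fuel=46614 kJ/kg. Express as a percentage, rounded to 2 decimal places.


Efficiency = (Q_useful / Q_fuel) * 100
Efficiency = (39718 / 46614) * 100
Efficiency = 0.8521 * 100 = 85.21%


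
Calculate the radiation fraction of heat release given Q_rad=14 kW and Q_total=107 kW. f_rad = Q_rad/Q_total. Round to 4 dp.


f_rad = Q_rad / Q_total
f_rad = 14 / 107 = 0.1308


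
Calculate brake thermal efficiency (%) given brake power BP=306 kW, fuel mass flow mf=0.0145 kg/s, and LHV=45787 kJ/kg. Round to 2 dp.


eta_BTE = (BP / (mf * LHV)) * 100
Denominator = 0.0145 * 45787 = 663.9115 kW
eta_BTE = (306 / 663.9115) * 100 = 46.09%


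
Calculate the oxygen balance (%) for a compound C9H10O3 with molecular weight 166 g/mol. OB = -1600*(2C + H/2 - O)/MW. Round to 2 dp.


OB = -1600 * (2C + H/2 - O) / MW
Inner = 2*9 + 10/2 - 3 = 20.00
OB = -1600 * 20.00 / 166 = -192.77%


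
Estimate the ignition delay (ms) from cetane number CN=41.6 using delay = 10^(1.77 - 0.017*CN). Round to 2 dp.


delay = 10^(1.77 - 0.017*CN)
Exponent = 1.77 - 0.017*41.6 = 1.0628
delay = 10^1.0628 = 11.56 ms


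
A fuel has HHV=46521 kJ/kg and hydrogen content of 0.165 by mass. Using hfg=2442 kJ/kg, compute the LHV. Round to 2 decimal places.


LHV = HHV - hfg * 9 * H
Water correction = 2442 * 9 * 0.165 = 3626.370 kJ/kg
LHV = 46521 - 3626.370 = 42894.63 kJ/kg
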